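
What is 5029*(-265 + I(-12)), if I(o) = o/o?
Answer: -1327656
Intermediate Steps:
I(o) = 1
5029*(-265 + I(-12)) = 5029*(-265 + 1) = 5029*(-264) = -1327656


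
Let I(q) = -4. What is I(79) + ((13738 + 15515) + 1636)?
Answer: 30885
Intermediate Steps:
I(79) + ((13738 + 15515) + 1636) = -4 + ((13738 + 15515) + 1636) = -4 + (29253 + 1636) = -4 + 30889 = 30885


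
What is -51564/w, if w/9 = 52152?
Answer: -4297/39114 ≈ -0.10986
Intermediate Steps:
w = 469368 (w = 9*52152 = 469368)
-51564/w = -51564/469368 = -51564*1/469368 = -4297/39114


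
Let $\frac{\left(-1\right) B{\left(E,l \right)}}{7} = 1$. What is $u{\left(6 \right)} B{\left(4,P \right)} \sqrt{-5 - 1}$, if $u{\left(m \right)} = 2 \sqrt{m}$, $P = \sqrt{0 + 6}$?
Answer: $- 84 i \approx - 84.0 i$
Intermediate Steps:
$P = \sqrt{6} \approx 2.4495$
$B{\left(E,l \right)} = -7$ ($B{\left(E,l \right)} = \left(-7\right) 1 = -7$)
$u{\left(6 \right)} B{\left(4,P \right)} \sqrt{-5 - 1} = 2 \sqrt{6} \left(-7\right) \sqrt{-5 - 1} = - 14 \sqrt{6} \sqrt{-6} = - 14 \sqrt{6} i \sqrt{6} = - 84 i$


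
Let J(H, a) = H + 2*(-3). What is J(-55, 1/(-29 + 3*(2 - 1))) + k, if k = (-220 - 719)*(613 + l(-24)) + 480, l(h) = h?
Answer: -552652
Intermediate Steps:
J(H, a) = -6 + H (J(H, a) = H - 6 = -6 + H)
k = -552591 (k = (-220 - 719)*(613 - 24) + 480 = -939*589 + 480 = -553071 + 480 = -552591)
J(-55, 1/(-29 + 3*(2 - 1))) + k = (-6 - 55) - 552591 = -61 - 552591 = -552652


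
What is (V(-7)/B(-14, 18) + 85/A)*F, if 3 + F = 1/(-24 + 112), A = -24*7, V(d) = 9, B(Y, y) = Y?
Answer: 50759/14784 ≈ 3.4334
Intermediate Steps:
A = -168
F = -263/88 (F = -3 + 1/(-24 + 112) = -3 + 1/88 = -263/88 ≈ -2.9886)
(V(-7)/B(-14, 18) + 85/A)*F = (9/(-14) + 85/(-168))*(-263/88) = (9*(-1/14) + 85*(-1/168))*(-263/88) = (-9/14 - 85/168)*(-263/88) = -193/168*(-263/88) = 50759/14784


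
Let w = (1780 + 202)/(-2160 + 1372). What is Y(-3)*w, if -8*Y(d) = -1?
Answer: -991/3152 ≈ -0.31440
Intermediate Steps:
Y(d) = ⅛ (Y(d) = -⅛*(-1) = ⅛)
w = -991/394 (w = 1982/(-788) = 1982*(-1/788) = -991/394 ≈ -2.5152)
Y(-3)*w = (⅛)*(-991/394) = -991/3152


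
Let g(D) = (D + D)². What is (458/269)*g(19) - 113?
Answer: 630955/269 ≈ 2345.6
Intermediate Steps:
g(D) = 4*D² (g(D) = (2*D)² = 4*D²)
(458/269)*g(19) - 113 = (458/269)*(4*19²) - 113 = (458*(1/269))*(4*361) - 113 = (458/269)*1444 - 113 = 661352/269 - 113 = 630955/269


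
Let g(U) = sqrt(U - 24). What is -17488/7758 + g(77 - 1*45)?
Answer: -8744/3879 + 2*sqrt(2) ≈ 0.57424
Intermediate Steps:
g(U) = sqrt(-24 + U)
-17488/7758 + g(77 - 1*45) = -17488/7758 + sqrt(-24 + (77 - 1*45)) = -17488/7758 + sqrt(-24 + (77 - 45)) = -1*8744/3879 + sqrt(-24 + 32) = -8744/3879 + sqrt(8) = -8744/3879 + 2*sqrt(2)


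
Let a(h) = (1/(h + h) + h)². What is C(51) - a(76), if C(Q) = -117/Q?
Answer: -2269921809/392768 ≈ -5779.3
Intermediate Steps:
a(h) = (h + 1/(2*h))² (a(h) = (1/(2*h) + h)² = (h + 1/(2*h))²)
C(51) - a(76) = -117/51 - (1 + 2*76²)²/(4*76²) = -117*1/51 - (1 + 2*5776)²/(4*5776) = -39/17 - (1 + 11552)²/(4*5776) = -39/17 - 11553²/(4*5776) = -39/17 - 133471809/(4*5776) = -39/17 - 1*133471809/23104 = -39/17 - 133471809/23104 = -2269921809/392768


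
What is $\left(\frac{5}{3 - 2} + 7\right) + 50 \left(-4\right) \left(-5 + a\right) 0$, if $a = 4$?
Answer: $12$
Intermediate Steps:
$\left(\frac{5}{3 - 2} + 7\right) + 50 \left(-4\right) \left(-5 + a\right) 0 = \left(\frac{5}{3 - 2} + 7\right) + 50 \left(-4\right) \left(-5 + 4\right) 0 = \left(\frac{5}{1} + 7\right) - 200 \left(\left(-1\right) 0\right) = \left(5 \cdot 1 + 7\right) - 0 = \left(5 + 7\right) + 0 = 12 + 0 = 12$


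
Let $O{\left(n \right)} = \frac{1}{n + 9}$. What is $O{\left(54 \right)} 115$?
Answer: $\frac{115}{63} \approx 1.8254$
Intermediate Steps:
$O{\left(n \right)} = \frac{1}{9 + n}$
$O{\left(54 \right)} 115 = \frac{1}{9 + 54} \cdot 115 = \frac{1}{63} \cdot 115 = \frac{115}{63}$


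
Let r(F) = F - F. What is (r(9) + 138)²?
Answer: 19044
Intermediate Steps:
r(F) = 0
(r(9) + 138)² = (0 + 138)² = 138² = 19044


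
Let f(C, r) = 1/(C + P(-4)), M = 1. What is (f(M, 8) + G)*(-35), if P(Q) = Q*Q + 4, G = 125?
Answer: -13130/3 ≈ -4376.7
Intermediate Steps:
P(Q) = 4 + Q² (P(Q) = Q² + 4 = 4 + Q²)
f(C, r) = 1/(20 + C) (f(C, r) = 1/(C + (4 + (-4)²)) = 1/(C + (4 + 16)) = 1/(C + 20) = 1/(20 + C))
(f(M, 8) + G)*(-35) = (1/(20 + 1) + 125)*(-35) = (1/21 + 125)*(-35) = (2626/21)*(-35) = -13130/3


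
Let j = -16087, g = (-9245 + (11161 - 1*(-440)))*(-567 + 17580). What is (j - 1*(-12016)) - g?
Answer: -40086699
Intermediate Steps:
g = 40082628 (g = (-9245 + (11161 + 440))*17013 = (-9245 + 11601)*17013 = 2356*17013 = 40082628)
(j - 1*(-12016)) - g = (-16087 - 1*(-12016)) - 1*40082628 = (-16087 + 12016) - 40082628 = -4071 - 40082628 = -40086699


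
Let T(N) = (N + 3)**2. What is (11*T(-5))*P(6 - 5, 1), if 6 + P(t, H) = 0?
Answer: -264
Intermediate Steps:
P(t, H) = -6 (P(t, H) = -6 + 0 = -6)
T(N) = (3 + N)**2
(11*T(-5))*P(6 - 5, 1) = (11*(3 - 5)**2)*(-6) = (11*(-2)**2)*(-6) = (11*4)*(-6) = 44*(-6) = -264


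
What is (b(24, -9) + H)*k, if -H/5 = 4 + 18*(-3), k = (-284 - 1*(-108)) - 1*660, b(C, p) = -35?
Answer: -179740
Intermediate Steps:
k = -836 (k = (-284 + 108) - 660 = -176 - 660 = -836)
H = 250 (H = -5*(4 + 18*(-3)) = -5*(4 - 54) = -5*(-50) = 250)
(b(24, -9) + H)*k = (-35 + 250)*(-836) = 215*(-836) = -179740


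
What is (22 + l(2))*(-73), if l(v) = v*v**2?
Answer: -2190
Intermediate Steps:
l(v) = v**3
(22 + l(2))*(-73) = (22 + 2**3)*(-73) = (22 + 8)*(-73) = 30*(-73) = -2190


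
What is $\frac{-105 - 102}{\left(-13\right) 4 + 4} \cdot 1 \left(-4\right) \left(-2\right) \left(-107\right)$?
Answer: $- \frac{7383}{2} \approx -3691.5$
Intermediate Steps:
$\frac{-105 - 102}{\left(-13\right) 4 + 4} \cdot 1 \left(-4\right) \left(-2\right) \left(-107\right) = - \frac{207}{-52 + 4} \left(\left(-4\right) \left(-2\right)\right) \left(-107\right) = - \frac{207}{-48} \cdot 8 \left(-107\right) = \left(-207\right) \left(- \frac{1}{48}\right) 8 \left(-107\right) = \frac{69}{16} \cdot 8 \left(-107\right) = \frac{69}{2} \left(-107\right) = - \frac{7383}{2}$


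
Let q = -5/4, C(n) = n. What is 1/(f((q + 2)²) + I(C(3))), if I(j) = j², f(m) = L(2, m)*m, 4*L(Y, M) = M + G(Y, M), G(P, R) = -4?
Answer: 1024/8721 ≈ 0.11742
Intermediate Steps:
q = -5/4 (q = -5*¼ = -5/4 ≈ -1.2500)
L(Y, M) = -1 + M/4 (L(Y, M) = (M - 4)/4 = (-4 + M)/4 = -1 + M/4)
f(m) = m*(-1 + m/4) (f(m) = (-1 + m/4)*m = m*(-1 + m/4))
1/(f((q + 2)²) + I(C(3))) = 1/((-5/4 + 2)²*(-4 + (-5/4 + 2)²)/4 + 3²) = 1/((¾)²*(-4 + (¾)²)/4 + 9) = 1/((¼)*(9/16)*(-4 + 9/16) + 9) = 1/((¼)*(9/16)*(-55/16) + 9) = 1/(-495/1024 + 9) = 1/(8721/1024) = 1024/8721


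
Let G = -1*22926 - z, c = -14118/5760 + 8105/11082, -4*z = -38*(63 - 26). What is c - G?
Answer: 13756917203/591040 ≈ 23276.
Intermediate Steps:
z = 703/2 (z = -(-19)*(63 - 26)/2 = -(-19)*37/2 = -1/4*(-1406) = 703/2 ≈ 351.50)
c = -1016397/591040 (c = -14118*1/5760 + 8105*(1/11082) = -2353/960 + 8105/11082 = -1016397/591040 ≈ -1.7197)
G = -46555/2 (G = -1*22926 - 1*703/2 = -22926 - 703/2 = -46555/2 ≈ -23278.)
c - G = -1016397/591040 - 1*(-46555/2) = -1016397/591040 + 46555/2 = 13756917203/591040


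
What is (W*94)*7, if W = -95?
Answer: -62510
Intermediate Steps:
(W*94)*7 = -95*94*7 = -8930*7 = -62510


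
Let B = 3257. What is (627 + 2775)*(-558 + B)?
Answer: 9181998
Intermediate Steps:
(627 + 2775)*(-558 + B) = (627 + 2775)*(-558 + 3257) = 3402*2699 = 9181998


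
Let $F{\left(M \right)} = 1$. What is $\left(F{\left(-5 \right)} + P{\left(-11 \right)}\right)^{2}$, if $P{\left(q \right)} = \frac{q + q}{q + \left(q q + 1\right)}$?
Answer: $\frac{7921}{12321} \approx 0.64289$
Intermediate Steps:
$P{\left(q \right)} = \frac{2 q}{1 + q + q^{2}}$ ($P{\left(q \right)} = \frac{2 q}{q + \left(q^{2} + 1\right)} = \frac{2 q}{q + \left(1 + q^{2}\right)} = \frac{2 q}{1 + q + q^{2}}$)
$\left(F{\left(-5 \right)} + P{\left(-11 \right)}\right)^{2} = \left(1 + 2 \left(-11\right) \frac{1}{1 - 11 + \left(-11\right)^{2}}\right)^{2} = \left(1 + 2 \left(-11\right) \frac{1}{1 - 11 + 121}\right)^{2} = \left(1 + 2 \left(-11\right) \frac{1}{111}\right)^{2} = \left(1 - \frac{22}{111}\right)^{2} = \left(\frac{89}{111}\right)^{2} = \frac{7921}{12321}$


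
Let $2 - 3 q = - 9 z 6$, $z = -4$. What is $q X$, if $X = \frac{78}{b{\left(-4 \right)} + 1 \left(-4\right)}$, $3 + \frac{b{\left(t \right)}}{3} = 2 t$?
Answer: $\frac{5564}{37} \approx 150.38$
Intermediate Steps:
$b{\left(t \right)} = -9 + 6 t$ ($b{\left(t \right)} = -9 + 3 \cdot 2 t = -9 + 6 t$)
$q = - \frac{214}{3}$ ($q = \frac{2}{3} - \frac{\left(-9\right) \left(-4\right) 6}{3} = \frac{2}{3} - \frac{36 \cdot 6}{3} = \frac{2}{3} - 72 = - \frac{214}{3} \approx -71.333$)
$X = - \frac{78}{37}$ ($X = \frac{78}{\left(-9 + 6 \left(-4\right)\right) + 1 \left(-4\right)} = \frac{78}{\left(-9 - 24\right) - 4} = \frac{78}{-33 - 4} = \frac{78}{-37} = 78 \left(- \frac{1}{37}\right) = - \frac{78}{37} \approx -2.1081$)
$q X = \left(- \frac{214}{3}\right) \left(- \frac{78}{37}\right) = \frac{5564}{37}$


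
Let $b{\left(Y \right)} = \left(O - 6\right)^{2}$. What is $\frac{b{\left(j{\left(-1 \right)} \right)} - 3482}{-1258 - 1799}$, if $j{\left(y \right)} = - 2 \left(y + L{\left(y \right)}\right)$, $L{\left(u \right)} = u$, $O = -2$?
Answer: $\frac{3418}{3057} \approx 1.1181$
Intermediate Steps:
$j{\left(y \right)} = - 4 y$ ($j{\left(y \right)} = - 2 \left(y + y\right) = - 2 \cdot 2 y = - 4 y$)
$b{\left(Y \right)} = 64$ ($b{\left(Y \right)} = \left(-2 - 6\right)^{2} = \left(-8\right)^{2} = 64$)
$\frac{b{\left(j{\left(-1 \right)} \right)} - 3482}{-1258 - 1799} = \frac{64 - 3482}{-1258 - 1799} = - \frac{3418}{-3057} = \left(-3418\right) \left(- \frac{1}{3057}\right) = \frac{3418}{3057}$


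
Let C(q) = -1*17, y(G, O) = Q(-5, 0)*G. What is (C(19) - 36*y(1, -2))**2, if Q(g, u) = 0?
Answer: 289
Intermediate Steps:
y(G, O) = 0 (y(G, O) = 0*G = 0)
C(q) = -17
(C(19) - 36*y(1, -2))**2 = (-17 - 36*0)**2 = (-17 + 0)**2 = (-17)**2 = 289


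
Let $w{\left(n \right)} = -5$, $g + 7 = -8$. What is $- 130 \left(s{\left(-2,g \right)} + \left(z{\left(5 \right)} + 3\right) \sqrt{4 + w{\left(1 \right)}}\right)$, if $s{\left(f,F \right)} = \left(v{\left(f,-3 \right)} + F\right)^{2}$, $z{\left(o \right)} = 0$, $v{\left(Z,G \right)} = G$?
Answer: $-42120 - 390 i \approx -42120.0 - 390.0 i$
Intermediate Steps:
$g = -15$ ($g = -7 - 8 = -15$)
$s{\left(f,F \right)} = \left(-3 + F\right)^{2}$
$- 130 \left(s{\left(-2,g \right)} + \left(z{\left(5 \right)} + 3\right) \sqrt{4 + w{\left(1 \right)}}\right) = - 130 \left(\left(-3 - 15\right)^{2} + \left(0 + 3\right) \sqrt{4 - 5}\right) = - 130 \left(\left(-18\right)^{2} + 3 \sqrt{-1}\right) = - 130 \left(324 + 3 i\right) = -42120 - 390 i$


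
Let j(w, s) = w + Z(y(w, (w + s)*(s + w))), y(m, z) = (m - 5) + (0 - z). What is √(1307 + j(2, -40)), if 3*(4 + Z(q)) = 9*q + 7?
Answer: I*√27303/3 ≈ 55.079*I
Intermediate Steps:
y(m, z) = -5 + m - z (y(m, z) = (-5 + m) - z = -5 + m - z)
Z(q) = -5/3 + 3*q (Z(q) = -4 + (9*q + 7)/3 = -4 + (7 + 9*q)/3 = -4 + (7/3 + 3*q) = -5/3 + 3*q)
j(w, s) = -50/3 - 3*(s + w)² + 4*w (j(w, s) = w + (-5/3 + 3*(-5 + w - (w + s)*(s + w))) = w + (-5/3 + 3*(-5 + w - (s + w)*(s + w))) = w + (-5/3 + 3*(-5 + w - (s + w)²)) = w + (-5/3 + (-15 - 3*(s + w)² + 3*w)) = w + (-50/3 - 3*(s + w)² + 3*w) = -50/3 - 3*(s + w)² + 4*w)
√(1307 + j(2, -40)) = √(1307 + (-50/3 - 3*(-40)² - 3*2² + 4*2 - 6*(-40)*2)) = √(1307 + (-50/3 - 3*1600 - 3*4 + 8 + 480)) = √(1307 + (-50/3 - 4800 - 12 + 8 + 480)) = √(1307 - 13022/3) = √(-9101/3) = I*√27303/3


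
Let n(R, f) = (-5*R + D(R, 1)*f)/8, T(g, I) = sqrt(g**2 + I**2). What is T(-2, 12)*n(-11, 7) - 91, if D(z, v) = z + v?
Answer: -91 - 15*sqrt(37)/4 ≈ -113.81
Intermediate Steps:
D(z, v) = v + z
T(g, I) = sqrt(I**2 + g**2)
n(R, f) = -5*R/8 + f*(1 + R)/8 (n(R, f) = (-5*R + (1 + R)*f)/8 = (-5*R + f*(1 + R))*(1/8) = -5*R/8 + f*(1 + R)/8)
T(-2, 12)*n(-11, 7) - 91 = sqrt(12**2 + (-2)**2)*(-5/8*(-11) + (1/8)*7*(1 - 11)) - 91 = sqrt(144 + 4)*(55/8 + (1/8)*7*(-10)) - 91 = sqrt(148)*(55/8 - 35/4) - 91 = (2*sqrt(37))*(-15/8) - 91 = -15*sqrt(37)/4 - 91 = -91 - 15*sqrt(37)/4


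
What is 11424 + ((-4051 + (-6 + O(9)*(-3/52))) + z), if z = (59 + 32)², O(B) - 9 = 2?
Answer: 813663/52 ≈ 15647.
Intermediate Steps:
O(B) = 11 (O(B) = 9 + 2 = 11)
z = 8281 (z = 91² = 8281)
11424 + ((-4051 + (-6 + O(9)*(-3/52))) + z) = 11424 + ((-4051 + (-6 + 11*(-3/52))) + 8281) = 11424 + ((-4051 + (-6 - 33/52)) + 8281) = 11424 + ((-4051 - 345/52) + 8281) = 11424 + (-210997/52 + 8281) = 11424 + 219615/52 = 813663/52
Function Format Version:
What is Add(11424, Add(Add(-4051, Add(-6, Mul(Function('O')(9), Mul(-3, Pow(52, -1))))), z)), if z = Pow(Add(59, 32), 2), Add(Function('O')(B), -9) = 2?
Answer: Rational(813663, 52) ≈ 15647.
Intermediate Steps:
Function('O')(B) = 11 (Function('O')(B) = Add(9, 2) = 11)
z = 8281 (z = Pow(91, 2) = 8281)
Add(11424, Add(Add(-4051, Add(-6, Mul(Function('O')(9), Mul(-3, Pow(52, -1))))), z)) = Add(11424, Add(Add(-4051, Add(-6, Mul(11, Mul(-3, Pow(52, -1))))), 8281)) = Add(11424, Add(Add(-4051, Add(-6, Mul(11, Mul(-3, Rational(1, 52))))), 8281)) = Add(11424, Add(Add(-4051, Add(-6, Mul(11, Rational(-3, 52)))), 8281)) = Add(11424, Add(Add(-4051, Add(-6, Rational(-33, 52))), 8281)) = Add(11424, Add(Add(-4051, Rational(-345, 52)), 8281)) = Add(11424, Add(Rational(-210997, 52), 8281)) = Add(11424, Rational(219615, 52)) = Rational(813663, 52)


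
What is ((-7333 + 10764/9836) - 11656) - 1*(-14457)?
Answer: -11141497/2459 ≈ -4530.9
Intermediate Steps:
((-7333 + 10764/9836) - 11656) - 1*(-14457) = ((-7333 + 10764*(1/9836)) - 11656) + 14457 = ((-7333 + 2691/2459) - 11656) + 14457 = (-18029156/2459 - 11656) + 14457 = -46691260/2459 + 14457 = -11141497/2459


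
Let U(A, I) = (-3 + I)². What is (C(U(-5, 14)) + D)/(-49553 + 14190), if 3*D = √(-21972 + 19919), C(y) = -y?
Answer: 121/35363 - I*√2053/106089 ≈ 0.0034217 - 0.00042709*I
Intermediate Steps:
D = I*√2053/3 (D = √(-21972 + 19919)/3 = √(-2053)/3 = (I*√2053)/3 = I*√2053/3 ≈ 15.103*I)
(C(U(-5, 14)) + D)/(-49553 + 14190) = (-(-3 + 14)² + I*√2053/3)/(-49553 + 14190) = (-1*11² + I*√2053/3)/(-35363) = (-1*121 + I*√2053/3)*(-1/35363) = (-121 + I*√2053/3)*(-1/35363) = 121/35363 - I*√2053/106089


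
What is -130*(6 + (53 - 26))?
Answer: -4290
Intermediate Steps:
-130*(6 + (53 - 26)) = -130*(6 + 27) = -130*33 = -4290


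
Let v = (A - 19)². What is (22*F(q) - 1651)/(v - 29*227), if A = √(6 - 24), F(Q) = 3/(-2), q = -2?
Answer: 437840/1623483 - 7999*I*√2/1623483 ≈ 0.26969 - 0.0069679*I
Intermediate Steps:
F(Q) = -3/2 (F(Q) = 3*(-½) = -3/2)
A = 3*I*√2 (A = √(-18) = 3*I*√2 ≈ 4.2426*I)
v = (-19 + 3*I*√2)² (v = (3*I*√2 - 19)² = (-19 + 3*I*√2)² ≈ 343.0 - 161.22*I)
(22*F(q) - 1651)/(v - 29*227) = (22*(-3/2) - 1651)/((343 - 114*I*√2) - 29*227) = (-33 - 1651)/((343 - 114*I*√2) - 6583) = -1684/(-6240 - 114*I*√2)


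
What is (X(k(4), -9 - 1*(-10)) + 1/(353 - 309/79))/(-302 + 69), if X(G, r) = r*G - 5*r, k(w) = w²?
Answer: -303437/6425674 ≈ -0.047223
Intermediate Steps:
X(G, r) = -5*r + G*r (X(G, r) = G*r - 5*r = -5*r + G*r)
(X(k(4), -9 - 1*(-10)) + 1/(353 - 309/79))/(-302 + 69) = ((-9 - 1*(-10))*(-5 + 4²) + 1/(353 - 309/79))/(-302 + 69) = ((-9 + 10)*(-5 + 16) + 1/(353 - 309*1/79))/(-233) = (1*11 + 1/(353 - 309/79))*(-1/233) = (11 + 1/(27578/79))*(-1/233) = (11 + 79/27578)*(-1/233) = (303437/27578)*(-1/233) = -303437/6425674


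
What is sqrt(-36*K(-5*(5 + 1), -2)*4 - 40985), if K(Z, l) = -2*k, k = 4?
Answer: I*sqrt(39833) ≈ 199.58*I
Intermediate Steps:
K(Z, l) = -8 (K(Z, l) = -2*4 = -8)
sqrt(-36*K(-5*(5 + 1), -2)*4 - 40985) = sqrt(-36*(-8)*4 - 40985) = sqrt(288*4 - 40985) = sqrt(1152 - 40985) = sqrt(-39833) = I*sqrt(39833)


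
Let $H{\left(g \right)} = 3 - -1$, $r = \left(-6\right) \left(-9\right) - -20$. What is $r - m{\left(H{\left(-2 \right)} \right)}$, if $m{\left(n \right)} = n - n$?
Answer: $74$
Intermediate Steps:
$r = 74$ ($r = 54 + 20 = 74$)
$H{\left(g \right)} = 4$ ($H{\left(g \right)} = 3 + 1 = 4$)
$m{\left(n \right)} = 0$
$r - m{\left(H{\left(-2 \right)} \right)} = 74 - 0 = 74 + 0 = 74$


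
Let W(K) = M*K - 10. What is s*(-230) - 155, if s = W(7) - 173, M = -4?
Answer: 48375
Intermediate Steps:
W(K) = -10 - 4*K (W(K) = -4*K - 10 = -10 - 4*K)
s = -211 (s = (-10 - 4*7) - 173 = (-10 - 28) - 173 = -38 - 173 = -211)
s*(-230) - 155 = -211*(-230) - 155 = 48530 - 155 = 48375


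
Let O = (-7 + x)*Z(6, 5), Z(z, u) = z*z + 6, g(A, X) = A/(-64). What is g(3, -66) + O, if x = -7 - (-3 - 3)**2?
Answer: -134403/64 ≈ -2100.0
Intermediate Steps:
g(A, X) = -A/64 (g(A, X) = A*(-1/64) = -A/64)
Z(z, u) = 6 + z**2 (Z(z, u) = z**2 + 6 = 6 + z**2)
x = -43 (x = -7 - 1*(-6)**2 = -7 - 1*36 = -7 - 36 = -43)
O = -2100 (O = (-7 - 43)*(6 + 6**2) = -50*(6 + 36) = -50*42 = -2100)
g(3, -66) + O = -1/64*3 - 2100 = -3/64 - 2100 = -134403/64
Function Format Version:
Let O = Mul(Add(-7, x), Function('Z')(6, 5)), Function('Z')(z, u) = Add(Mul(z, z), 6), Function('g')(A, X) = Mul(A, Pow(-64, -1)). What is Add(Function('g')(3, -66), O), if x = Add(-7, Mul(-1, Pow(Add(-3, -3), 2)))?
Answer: Rational(-134403, 64) ≈ -2100.0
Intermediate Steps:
Function('g')(A, X) = Mul(Rational(-1, 64), A) (Function('g')(A, X) = Mul(A, Rational(-1, 64)) = Mul(Rational(-1, 64), A))
Function('Z')(z, u) = Add(6, Pow(z, 2)) (Function('Z')(z, u) = Add(Pow(z, 2), 6) = Add(6, Pow(z, 2)))
x = -43 (x = Add(-7, Mul(-1, Pow(-6, 2))) = Add(-7, Mul(-1, 36)) = Add(-7, -36) = -43)
O = -2100 (O = Mul(Add(-7, -43), Add(6, Pow(6, 2))) = Mul(-50, Add(6, 36)) = Mul(-50, 42) = -2100)
Add(Function('g')(3, -66), O) = Add(Mul(Rational(-1, 64), 3), -2100) = Add(Rational(-3, 64), -2100) = Rational(-134403, 64)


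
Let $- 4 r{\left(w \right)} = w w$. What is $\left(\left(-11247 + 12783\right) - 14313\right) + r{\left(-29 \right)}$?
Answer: $- \frac{51949}{4} \approx -12987.0$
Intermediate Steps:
$r{\left(w \right)} = - \frac{w^{2}}{4}$ ($r{\left(w \right)} = - \frac{w w}{4} = - \frac{w^{2}}{4}$)
$\left(\left(-11247 + 12783\right) - 14313\right) + r{\left(-29 \right)} = \left(\left(-11247 + 12783\right) - 14313\right) - \frac{\left(-29\right)^{2}}{4} = \left(1536 - 14313\right) - \frac{841}{4} = -12777 - \frac{841}{4} = - \frac{51949}{4}$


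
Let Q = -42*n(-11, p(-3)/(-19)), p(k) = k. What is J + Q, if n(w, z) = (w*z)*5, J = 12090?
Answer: 236640/19 ≈ 12455.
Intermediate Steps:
n(w, z) = 5*w*z
Q = 6930/19 (Q = -210*(-11)*(-3/(-19)) = -210*(-11)*(-3*(-1/19)) = -210*(-11)*3/19 = -42*(-165/19) = 6930/19 ≈ 364.74)
J + Q = 12090 + 6930/19 = 236640/19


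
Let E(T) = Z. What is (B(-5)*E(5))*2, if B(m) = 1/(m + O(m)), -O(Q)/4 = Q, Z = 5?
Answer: ⅔ ≈ 0.66667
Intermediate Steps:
O(Q) = -4*Q
E(T) = 5
B(m) = -1/(3*m) (B(m) = 1/(m - 4*m) = 1/(-3*m) = -1/(3*m))
(B(-5)*E(5))*2 = (-⅓/(-5)*5)*2 = (-⅓*(-⅕)*5)*2 = ((1/15)*5)*2 = (⅓)*2 = ⅔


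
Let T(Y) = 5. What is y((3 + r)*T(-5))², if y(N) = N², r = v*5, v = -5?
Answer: 146410000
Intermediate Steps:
r = -25 (r = -5*5 = -25)
y((3 + r)*T(-5))² = (((3 - 25)*5)²)² = ((-22*5)²)² = ((-110)²)² = 12100² = 146410000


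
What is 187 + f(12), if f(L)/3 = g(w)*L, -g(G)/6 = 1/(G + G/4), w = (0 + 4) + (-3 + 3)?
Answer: 719/5 ≈ 143.80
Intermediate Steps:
w = 4 (w = 4 + 0 = 4)
g(G) = -24/(5*G) (g(G) = -6/(G + G/4) = -6*4/(5*G) = -24/(5*G))
f(L) = -18*L/5 (f(L) = 3*((-24/5/4)*L) = 3*((-24/5*1/4)*L) = 3*(-6*L/5) = -18*L/5)
187 + f(12) = 187 - 18/5*12 = 187 - 216/5 = 719/5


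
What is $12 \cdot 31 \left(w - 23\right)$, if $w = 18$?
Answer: $-1860$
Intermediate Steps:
$12 \cdot 31 \left(w - 23\right) = 12 \cdot 31 \left(18 - 23\right) = 12 \cdot 31 \left(-5\right) = 12 \left(-155\right) = -1860$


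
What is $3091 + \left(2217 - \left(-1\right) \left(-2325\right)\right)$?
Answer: $2983$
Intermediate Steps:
$3091 + \left(2217 - \left(-1\right) \left(-2325\right)\right) = 3091 + \left(2217 - 2325\right) = 3091 - 108 = 2983$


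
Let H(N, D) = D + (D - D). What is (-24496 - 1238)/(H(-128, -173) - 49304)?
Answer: 25734/49477 ≈ 0.52012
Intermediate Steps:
H(N, D) = D (H(N, D) = D + 0 = D)
(-24496 - 1238)/(H(-128, -173) - 49304) = (-24496 - 1238)/(-173 - 49304) = -25734/(-49477) = -25734*(-1/49477) = 25734/49477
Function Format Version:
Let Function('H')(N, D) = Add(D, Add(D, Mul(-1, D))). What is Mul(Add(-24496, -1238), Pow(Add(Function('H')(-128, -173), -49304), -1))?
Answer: Rational(25734, 49477) ≈ 0.52012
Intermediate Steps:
Function('H')(N, D) = D (Function('H')(N, D) = Add(D, 0) = D)
Mul(Add(-24496, -1238), Pow(Add(Function('H')(-128, -173), -49304), -1)) = Mul(Add(-24496, -1238), Pow(Add(-173, -49304), -1)) = Mul(-25734, Pow(-49477, -1)) = Mul(-25734, Rational(-1, 49477)) = Rational(25734, 49477)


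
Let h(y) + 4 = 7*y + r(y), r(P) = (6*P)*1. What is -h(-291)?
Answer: 3787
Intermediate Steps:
r(P) = 6*P
h(y) = -4 + 13*y (h(y) = -4 + (7*y + 6*y) = -4 + 13*y)
-h(-291) = -(-4 + 13*(-291)) = -(-4 - 3783) = -1*(-3787) = 3787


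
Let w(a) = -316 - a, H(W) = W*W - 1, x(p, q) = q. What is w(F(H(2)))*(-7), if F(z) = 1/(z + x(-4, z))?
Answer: 13279/6 ≈ 2213.2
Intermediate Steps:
H(W) = -1 + W**2 (H(W) = W**2 - 1 = -1 + W**2)
F(z) = 1/(2*z) (F(z) = 1/(z + z) = 1/(2*z))
w(F(H(2)))*(-7) = (-316 - 1/(2*(-1 + 2**2)))*(-7) = (-316 - 1/(2*(-1 + 4)))*(-7) = (-316 - 1/(2*3))*(-7) = (-316 - 1*1/6)*(-7) = (-316 - 1/6)*(-7) = -1897/6*(-7) = 13279/6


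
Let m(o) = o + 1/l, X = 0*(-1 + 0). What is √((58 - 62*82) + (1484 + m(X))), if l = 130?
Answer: I*√59859670/130 ≈ 59.515*I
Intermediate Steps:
X = 0 (X = 0*(-1) = 0)
m(o) = 1/130 + o (m(o) = o + 1/130 = 1/130 + o)
√((58 - 62*82) + (1484 + m(X))) = √((58 - 62*82) + (1484 + (1/130 + 0))) = √((58 - 5084) + (1484 + 1/130)) = √(-5026 + 192921/130) = √(-460459/130) = I*√59859670/130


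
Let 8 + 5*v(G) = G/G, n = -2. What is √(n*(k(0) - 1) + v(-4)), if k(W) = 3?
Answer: 3*I*√15/5 ≈ 2.3238*I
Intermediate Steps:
v(G) = -7/5 (v(G) = -8/5 + (G/G)/5 = -8/5 + (⅕)*1 = -8/5 + ⅕ = -7/5)
√(n*(k(0) - 1) + v(-4)) = √(-2*(3 - 1) - 7/5) = √(-2*2 - 7/5) = √(-4 - 7/5) = √(-27/5) = 3*I*√15/5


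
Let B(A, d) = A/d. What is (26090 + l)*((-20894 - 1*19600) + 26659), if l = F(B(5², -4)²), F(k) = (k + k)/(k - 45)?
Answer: -6854689100/19 ≈ -3.6077e+8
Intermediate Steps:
F(k) = 2*k/(-45 + k) (F(k) = (2*k)/(-45 + k) = 2*k/(-45 + k))
l = -250/19 (l = 2*(5²/(-4))²/(-45 + (5²/(-4))²) = 2*(25*(-¼))²/(-45 + (25*(-¼))²) = 2*(-25/4)²/(-45 + (-25/4)²) = 2*(625/16)/(-45 + 625/16) = 2*(625/16)/(-95/16) = 2*(625/16)*(-16/95) = -250/19 ≈ -13.158)
(26090 + l)*((-20894 - 1*19600) + 26659) = (26090 - 250/19)*((-20894 - 1*19600) + 26659) = 495460*((-20894 - 19600) + 26659)/19 = 495460*(-40494 + 26659)/19 = (495460/19)*(-13835) = -6854689100/19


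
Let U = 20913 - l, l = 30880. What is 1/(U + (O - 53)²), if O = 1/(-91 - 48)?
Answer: -19321/138284983 ≈ -0.00013972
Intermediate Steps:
O = -1/139 (O = 1/(-139) = -1/139 ≈ -0.0071942)
U = -9967 (U = 20913 - 1*30880 = 20913 - 30880 = -9967)
1/(U + (O - 53)²) = 1/(-9967 + (-1/139 - 53)²) = 1/(-9967 + (-7368/139)²) = 1/(-9967 + 54287424/19321) = 1/(-138284983/19321) = -19321/138284983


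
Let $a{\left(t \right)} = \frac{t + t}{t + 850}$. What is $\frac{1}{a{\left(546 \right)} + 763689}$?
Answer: $\frac{349}{266527734} \approx 1.3094 \cdot 10^{-6}$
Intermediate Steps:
$a{\left(t \right)} = \frac{2 t}{850 + t}$
$\frac{1}{a{\left(546 \right)} + 763689} = \frac{1}{2 \cdot 546 \frac{1}{850 + 546} + 763689} = \frac{1}{2 \cdot 546 \cdot \frac{1}{1396} + 763689} = \frac{1}{\frac{273}{349} + 763689} = \frac{1}{\frac{266527734}{349}} = \frac{349}{266527734}$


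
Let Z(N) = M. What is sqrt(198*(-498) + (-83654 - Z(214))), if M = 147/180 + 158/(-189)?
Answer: I*sqrt(72338192535)/630 ≈ 426.92*I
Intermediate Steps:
M = -73/3780 (M = 147*(1/180) + 158*(-1/189) = 49/60 - 158/189 = -73/3780 ≈ -0.019312)
Z(N) = -73/3780
sqrt(198*(-498) + (-83654 - Z(214))) = sqrt(198*(-498) + (-83654 - 1*(-73/3780))) = sqrt(-98604 + (-83654 + 73/3780)) = sqrt(-98604 - 316212047/3780) = sqrt(-688935167/3780) = I*sqrt(72338192535)/630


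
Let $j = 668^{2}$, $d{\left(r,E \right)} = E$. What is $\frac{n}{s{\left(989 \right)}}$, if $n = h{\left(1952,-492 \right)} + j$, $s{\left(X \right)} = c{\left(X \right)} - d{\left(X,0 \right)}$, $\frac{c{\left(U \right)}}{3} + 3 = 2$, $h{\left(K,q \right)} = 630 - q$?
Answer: $- \frac{447346}{3} \approx -1.4912 \cdot 10^{5}$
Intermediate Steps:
$c{\left(U \right)} = -3$ ($c{\left(U \right)} = -9 + 3 \cdot 2 = -9 + 6 = -3$)
$j = 446224$
$s{\left(X \right)} = -3$ ($s{\left(X \right)} = -3 - 0 = -3 + 0 = -3$)
$n = 447346$ ($n = \left(630 - -492\right) + 446224 = \left(630 + 492\right) + 446224 = 1122 + 446224 = 447346$)
$\frac{n}{s{\left(989 \right)}} = \frac{447346}{-3} = 447346 \left(- \frac{1}{3}\right) = - \frac{447346}{3}$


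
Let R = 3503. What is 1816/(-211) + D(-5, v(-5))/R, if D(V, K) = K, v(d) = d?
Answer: -6362503/739133 ≈ -8.6081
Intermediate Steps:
1816/(-211) + D(-5, v(-5))/R = 1816/(-211) - 5/3503 = 1816*(-1/211) - 5*1/3503 = -1816/211 - 5/3503 = -6362503/739133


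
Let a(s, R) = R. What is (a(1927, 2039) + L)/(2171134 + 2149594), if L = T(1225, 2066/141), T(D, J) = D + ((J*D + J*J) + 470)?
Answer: 108838465/21475098342 ≈ 0.0050681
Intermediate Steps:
T(D, J) = 470 + D + J² + D*J (T(D, J) = D + ((D*J + J²) + 470) = D + ((J² + D*J) + 470) = D + (470 + J² + D*J) = 470 + D + J² + D*J)
L = 394816501/19881 (L = 470 + 1225 + (2066/141)² + 1225*(2066/141) = 470 + 1225 + 4268356/19881 + 2530850/141 = 394816501/19881 ≈ 19859.)
(a(1927, 2039) + L)/(2171134 + 2149594) = (2039 + 394816501/19881)/(2171134 + 2149594) = (435353860/19881)/4320728 = (435353860/19881)*(1/4320728) = 108838465/21475098342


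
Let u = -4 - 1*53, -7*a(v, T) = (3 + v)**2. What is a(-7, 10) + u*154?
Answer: -61462/7 ≈ -8780.3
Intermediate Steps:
a(v, T) = -(3 + v)**2/7
u = -57 (u = -4 - 53 = -57)
a(-7, 10) + u*154 = -(3 - 7)**2/7 - 57*154 = -1/7*(-4)**2 - 8778 = -1/7*16 - 8778 = -16/7 - 8778 = -61462/7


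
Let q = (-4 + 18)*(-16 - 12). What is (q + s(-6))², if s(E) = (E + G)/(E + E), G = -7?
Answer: 22005481/144 ≈ 1.5282e+5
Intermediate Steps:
s(E) = (-7 + E)/(2*E) (s(E) = (E - 7)/(E + E) = (-7 + E)/((2*E)) = (-7 + E)*(1/(2*E)) = (-7 + E)/(2*E))
q = -392 (q = 14*(-28) = -392)
(q + s(-6))² = (-392 + (½)*(-7 - 6)/(-6))² = (-392 + (½)*(-⅙)*(-13))² = (-392 + 13/12)² = (-4691/12)² = 22005481/144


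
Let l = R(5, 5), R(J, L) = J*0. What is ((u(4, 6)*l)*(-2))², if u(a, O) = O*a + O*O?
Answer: 0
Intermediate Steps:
R(J, L) = 0
l = 0
u(a, O) = O² + O*a (u(a, O) = O*a + O² = O² + O*a)
((u(4, 6)*l)*(-2))² = (((6*(6 + 4))*0)*(-2))² = (((6*10)*0)*(-2))² = ((60*0)*(-2))² = (0*(-2))² = 0² = 0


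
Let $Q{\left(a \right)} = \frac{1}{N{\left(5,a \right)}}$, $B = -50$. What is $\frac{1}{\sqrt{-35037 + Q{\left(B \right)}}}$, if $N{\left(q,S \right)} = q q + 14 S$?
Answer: $- \frac{15 i \sqrt{17737482}}{11824988} \approx - 0.0053424 i$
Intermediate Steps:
$N{\left(q,S \right)} = q^{2} + 14 S$
$Q{\left(a \right)} = \frac{1}{25 + 14 a}$ ($Q{\left(a \right)} = \frac{1}{5^{2} + 14 a} = \frac{1}{25 + 14 a}$)
$\frac{1}{\sqrt{-35037 + Q{\left(B \right)}}} = \frac{1}{\sqrt{-35037 + \frac{1}{25 + 14 \left(-50\right)}}} = \frac{1}{\sqrt{-35037 + \frac{1}{25 - 700}}} = \frac{1}{\sqrt{-35037 + \frac{1}{-675}}} = \frac{1}{\sqrt{-35037 - \frac{1}{675}}} = \frac{1}{\sqrt{- \frac{23649976}{675}}} = \frac{1}{\frac{2}{45} i \sqrt{17737482}} = - \frac{15 i \sqrt{17737482}}{11824988}$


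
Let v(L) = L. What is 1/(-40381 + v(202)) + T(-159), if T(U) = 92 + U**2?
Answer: 1019461766/40179 ≈ 25373.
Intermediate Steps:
1/(-40381 + v(202)) + T(-159) = 1/(-40381 + 202) + (92 + (-159)**2) = 1/(-40179) + (92 + 25281) = -1/40179 + 25373 = 1019461766/40179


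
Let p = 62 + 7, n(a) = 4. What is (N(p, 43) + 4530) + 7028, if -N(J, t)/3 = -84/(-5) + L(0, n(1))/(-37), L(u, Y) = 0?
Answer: 57538/5 ≈ 11508.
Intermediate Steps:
p = 69
N(J, t) = -252/5 (N(J, t) = -3*(-84/(-5) + 0/(-37)) = -3*(-84*(-⅕) + 0*(-1/37)) = -3*(84/5 + 0) = -3*84/5 = -252/5)
(N(p, 43) + 4530) + 7028 = (-252/5 + 4530) + 7028 = 22398/5 + 7028 = 57538/5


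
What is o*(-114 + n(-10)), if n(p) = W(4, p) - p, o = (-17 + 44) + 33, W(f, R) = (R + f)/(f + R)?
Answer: -6180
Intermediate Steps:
W(f, R) = 1 (W(f, R) = (R + f)/(R + f) = 1)
o = 60 (o = 27 + 33 = 60)
n(p) = 1 - p
o*(-114 + n(-10)) = 60*(-114 + (1 - 1*(-10))) = 60*(-114 + (1 + 10)) = 60*(-114 + 11) = 60*(-103) = -6180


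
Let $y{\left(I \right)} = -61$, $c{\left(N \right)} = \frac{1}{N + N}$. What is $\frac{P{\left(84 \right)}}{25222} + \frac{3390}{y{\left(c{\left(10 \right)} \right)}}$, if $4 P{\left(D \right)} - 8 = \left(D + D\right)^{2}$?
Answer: $- \frac{42536021}{769271} \approx -55.294$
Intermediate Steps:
$c{\left(N \right)} = \frac{1}{2 N}$
$P{\left(D \right)} = 2 + D^{2}$ ($P{\left(D \right)} = 2 + \frac{\left(D + D\right)^{2}}{4} = 2 + \frac{\left(2 D\right)^{2}}{4} = 2 + \frac{4 D^{2}}{4} = 2 + D^{2}$)
$\frac{P{\left(84 \right)}}{25222} + \frac{3390}{y{\left(c{\left(10 \right)} \right)}} = \frac{2 + 84^{2}}{25222} + \frac{3390}{-61} = \left(2 + 7056\right) \frac{1}{25222} + 3390 \left(- \frac{1}{61}\right) = 7058 \cdot \frac{1}{25222} - \frac{3390}{61} = \frac{3529}{12611} - \frac{3390}{61} = - \frac{42536021}{769271}$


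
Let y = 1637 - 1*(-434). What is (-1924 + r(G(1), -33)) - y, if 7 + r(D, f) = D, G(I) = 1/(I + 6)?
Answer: -28013/7 ≈ -4001.9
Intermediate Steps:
G(I) = 1/(6 + I)
r(D, f) = -7 + D
y = 2071 (y = 1637 + 434 = 2071)
(-1924 + r(G(1), -33)) - y = (-1924 + (-7 + 1/(6 + 1))) - 1*2071 = (-1924 + (-7 + 1/7)) - 2071 = (-1924 + (-7 + ⅐)) - 2071 = (-1924 - 48/7) - 2071 = -13516/7 - 2071 = -28013/7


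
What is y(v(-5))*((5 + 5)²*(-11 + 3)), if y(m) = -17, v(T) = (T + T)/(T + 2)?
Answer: 13600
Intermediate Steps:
v(T) = 2*T/(2 + T) (v(T) = (2*T)/(2 + T) = 2*T/(2 + T))
y(v(-5))*((5 + 5)²*(-11 + 3)) = -17*(5 + 5)²*(-11 + 3) = -17*10²*(-8) = -1700*(-8) = -17*(-800) = 13600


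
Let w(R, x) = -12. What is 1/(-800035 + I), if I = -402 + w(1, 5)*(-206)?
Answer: -1/797965 ≈ -1.2532e-6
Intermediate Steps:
I = 2070 (I = -402 - 12*(-206) = -402 + 2472 = 2070)
1/(-800035 + I) = 1/(-800035 + 2070) = 1/(-797965) = -1/797965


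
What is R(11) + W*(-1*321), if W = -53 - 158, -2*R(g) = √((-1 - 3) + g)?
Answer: 67731 - √7/2 ≈ 67730.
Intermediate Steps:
R(g) = -√(-4 + g)/2 (R(g) = -√((-1 - 3) + g)/2 = -√(-4 + g)/2)
W = -211
R(11) + W*(-1*321) = -√(-4 + 11)/2 - (-211)*321 = -√7/2 - 211*(-321) = -√7/2 + 67731 = 67731 - √7/2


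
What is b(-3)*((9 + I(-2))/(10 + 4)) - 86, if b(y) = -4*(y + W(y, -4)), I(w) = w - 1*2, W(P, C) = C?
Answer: -76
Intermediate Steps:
I(w) = -2 + w (I(w) = w - 2 = -2 + w)
b(y) = 16 - 4*y (b(y) = -4*(y - 4) = -4*(-4 + y) = 16 - 4*y)
b(-3)*((9 + I(-2))/(10 + 4)) - 86 = (16 - 4*(-3))*((9 + (-2 - 2))/(10 + 4)) - 86 = (16 + 12)*((9 - 4)/14) - 86 = 28*(5*(1/14)) - 86 = 28*(5/14) - 86 = 10 - 86 = -76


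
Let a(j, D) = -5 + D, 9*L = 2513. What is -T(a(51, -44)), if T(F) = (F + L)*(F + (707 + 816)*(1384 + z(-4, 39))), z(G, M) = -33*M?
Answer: -305997104/9 ≈ -3.4000e+7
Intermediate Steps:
L = 2513/9 (L = (1/9)*2513 = 2513/9 ≈ 279.22)
T(F) = (147731 + F)*(2513/9 + F) (T(F) = (F + 2513/9)*(F + (707 + 816)*(1384 - 33*39)) = (2513/9 + F)*(F + 1523*(1384 - 1287)) = (2513/9 + F)*(F + 1523*97) = (2513/9 + F)*(F + 147731) = (2513/9 + F)*(147731 + F) = (147731 + F)*(2513/9 + F))
-T(a(51, -44)) = -(371248003/9 + (-5 - 44)**2 + 1332092*(-5 - 44)/9) = -(371248003/9 + (-49)**2 + (1332092/9)*(-49)) = -(371248003/9 + 2401 - 65272508/9) = -1*305997104/9 = -305997104/9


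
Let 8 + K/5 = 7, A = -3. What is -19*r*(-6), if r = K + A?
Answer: -912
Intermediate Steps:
K = -5 (K = -40 + 5*7 = -40 + 35 = -5)
r = -8 (r = -5 - 3 = -8)
-19*r*(-6) = -19*(-8)*(-6) = 152*(-6) = -912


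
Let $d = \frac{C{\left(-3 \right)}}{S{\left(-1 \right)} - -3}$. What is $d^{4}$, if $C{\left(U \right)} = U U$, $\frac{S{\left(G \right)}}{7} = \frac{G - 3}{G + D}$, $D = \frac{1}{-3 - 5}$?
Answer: $\frac{43046721}{3969126001} \approx 0.010845$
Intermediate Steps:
$D = - \frac{1}{8}$ ($D = \frac{1}{-8} = - \frac{1}{8} \approx -0.125$)
$S{\left(G \right)} = \frac{7 \left(-3 + G\right)}{- \frac{1}{8} + G}$ ($S{\left(G \right)} = 7 \frac{G - 3}{G - \frac{1}{8}} = 7 \frac{-3 + G}{- \frac{1}{8} + G} = \frac{7 \left(-3 + G\right)}{- \frac{1}{8} + G}$)
$C{\left(U \right)} = U^{2}$
$d = \frac{81}{251}$ ($d = \frac{\left(-3\right)^{2}}{\frac{56 \left(-3 - 1\right)}{-1 + 8 \left(-1\right)} - -3} = \frac{9}{56 \frac{1}{-1 - 8} \left(-4\right) + 3} = \frac{9}{56 \frac{1}{-9} \left(-4\right) + 3} = \frac{9}{56 \left(- \frac{1}{9}\right) \left(-4\right) + 3} = \frac{9}{\frac{224}{9} + 3} = \frac{9}{\frac{251}{9}} = 9 \cdot \frac{9}{251} = \frac{81}{251} \approx 0.32271$)
$d^{4} = \left(\frac{81}{251}\right)^{4} = \frac{43046721}{3969126001}$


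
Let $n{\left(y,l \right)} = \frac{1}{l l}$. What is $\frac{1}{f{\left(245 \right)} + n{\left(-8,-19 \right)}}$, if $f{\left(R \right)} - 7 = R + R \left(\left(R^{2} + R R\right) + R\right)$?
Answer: $\frac{361}{10639582248} \approx 3.393 \cdot 10^{-8}$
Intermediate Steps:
$n{\left(y,l \right)} = \frac{1}{l^{2}}$
$f{\left(R \right)} = 7 + R + R \left(R + 2 R^{2}\right)$ ($f{\left(R \right)} = 7 + \left(R + R \left(\left(R^{2} + R R\right) + R\right)\right) = 7 + \left(R + R \left(\left(R^{2} + R^{2}\right) + R\right)\right) = 7 + \left(R + R \left(2 R^{2} + R\right)\right) = 7 + \left(R + R \left(R + 2 R^{2}\right)\right) = 7 + R + R \left(R + 2 R^{2}\right)$)
$\frac{1}{f{\left(245 \right)} + n{\left(-8,-19 \right)}} = \frac{1}{\left(7 + 245 + 245^{2} + 2 \cdot 245^{3}\right) + \frac{1}{361}} = \frac{1}{\left(7 + 245 + 60025 + 2 \cdot 14706125\right) + \frac{1}{361}} = \frac{1}{\left(7 + 245 + 60025 + 29412250\right) + \frac{1}{361}} = \frac{1}{29472527 + \frac{1}{361}} = \frac{1}{\frac{10639582248}{361}} = \frac{361}{10639582248}$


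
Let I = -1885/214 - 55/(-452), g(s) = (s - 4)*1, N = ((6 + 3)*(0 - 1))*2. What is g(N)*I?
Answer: 4621375/24182 ≈ 191.11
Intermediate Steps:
N = -18 (N = (9*(-1))*2 = -9*2 = -18)
g(s) = -4 + s (g(s) = (-4 + s)*1 = -4 + s)
I = -420125/48364 (I = -1885*1/214 - 55*(-1/452) = -1885/214 + 55/452 = -420125/48364 ≈ -8.6867)
g(N)*I = (-4 - 18)*(-420125/48364) = -22*(-420125/48364) = 4621375/24182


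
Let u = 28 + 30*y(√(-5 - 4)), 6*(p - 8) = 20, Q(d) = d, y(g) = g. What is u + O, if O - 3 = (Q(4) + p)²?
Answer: 2395/9 + 90*I ≈ 266.11 + 90.0*I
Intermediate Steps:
p = 34/3 (p = 8 + (⅙)*20 = 8 + 10/3 = 34/3 ≈ 11.333)
u = 28 + 90*I (u = 28 + 30*√(-5 - 4) = 28 + 30*√(-9) = 28 + 30*(3*I) = 28 + 90*I ≈ 28.0 + 90.0*I)
O = 2143/9 (O = 3 + (4 + 34/3)² = 3 + (46/3)² = 3 + 2116/9 = 2143/9 ≈ 238.11)
u + O = (28 + 90*I) + 2143/9 = 2395/9 + 90*I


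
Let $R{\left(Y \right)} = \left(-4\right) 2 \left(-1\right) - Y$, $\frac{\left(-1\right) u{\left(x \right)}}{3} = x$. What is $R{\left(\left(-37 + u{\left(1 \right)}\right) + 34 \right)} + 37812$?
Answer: $37826$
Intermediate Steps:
$u{\left(x \right)} = - 3 x$
$R{\left(Y \right)} = 8 - Y$ ($R{\left(Y \right)} = \left(-8\right) \left(-1\right) - Y = 8 - Y$)
$R{\left(\left(-37 + u{\left(1 \right)}\right) + 34 \right)} + 37812 = \left(8 - \left(\left(-37 - 3\right) + 34\right)\right) + 37812 = \left(8 - \left(-40 + 34\right)\right) + 37812 = \left(8 - -6\right) + 37812 = \left(8 + 6\right) + 37812 = 14 + 37812 = 37826$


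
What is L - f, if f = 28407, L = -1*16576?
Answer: -44983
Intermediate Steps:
L = -16576
L - f = -16576 - 1*28407 = -16576 - 28407 = -44983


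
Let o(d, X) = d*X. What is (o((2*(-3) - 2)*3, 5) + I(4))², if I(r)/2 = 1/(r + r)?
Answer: 229441/16 ≈ 14340.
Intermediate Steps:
I(r) = 1/r (I(r) = 2/(r + r) = 2/((2*r)) = 2*(1/(2*r)) = 1/r)
o(d, X) = X*d
(o((2*(-3) - 2)*3, 5) + I(4))² = (5*((2*(-3) - 2)*3) + 1/4)² = (5*((-6 - 2)*3) + ¼)² = (5*(-8*3) + ¼)² = (5*(-24) + ¼)² = (-120 + ¼)² = (-479/4)² = 229441/16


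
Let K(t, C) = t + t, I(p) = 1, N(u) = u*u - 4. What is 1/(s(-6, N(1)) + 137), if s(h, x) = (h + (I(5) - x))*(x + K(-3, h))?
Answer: 1/155 ≈ 0.0064516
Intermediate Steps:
N(u) = -4 + u² (N(u) = u² - 4 = -4 + u²)
K(t, C) = 2*t
s(h, x) = (-6 + x)*(1 + h - x) (s(h, x) = (h + (1 - x))*(x + 2*(-3)) = (1 + h - x)*(x - 6) = (1 + h - x)*(-6 + x) = (-6 + x)*(1 + h - x))
1/(s(-6, N(1)) + 137) = 1/((-6 - (-4 + 1²)² - 6*(-6) + 7*(-4 + 1²) - 6*(-4 + 1²)) + 137) = 1/((-6 - (-4 + 1)² + 36 + 7*(-4 + 1) - 6*(-4 + 1)) + 137) = 1/((-6 - 1*(-3)² + 36 + 7*(-3) - 6*(-3)) + 137) = 1/((-6 - 1*9 + 36 - 21 + 18) + 137) = 1/((-6 - 9 + 36 - 21 + 18) + 137) = 1/(18 + 137) = 1/155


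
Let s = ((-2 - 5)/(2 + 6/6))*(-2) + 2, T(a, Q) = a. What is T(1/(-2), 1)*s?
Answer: -10/3 ≈ -3.3333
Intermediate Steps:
s = 20/3 (s = -7/(2 + 6*(1/6))*(-2) + 2 = -7/(2 + 1)*(-2) + 2 = -7/3*(-2) + 2 = 14/3 + 2 = 20/3 ≈ 6.6667)
T(1/(-2), 1)*s = (1/(-2))*(20/3) = (1*(-1/2))*(20/3) = -1/2*20/3 = -10/3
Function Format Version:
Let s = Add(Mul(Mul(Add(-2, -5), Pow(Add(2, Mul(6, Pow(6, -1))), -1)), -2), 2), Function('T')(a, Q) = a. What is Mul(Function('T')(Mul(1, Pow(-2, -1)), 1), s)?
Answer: Rational(-10, 3) ≈ -3.3333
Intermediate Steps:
s = Rational(20, 3) (s = Add(Mul(Mul(-7, Pow(Add(2, Mul(6, Rational(1, 6))), -1)), -2), 2) = Add(Mul(Mul(-7, Pow(Add(2, 1), -1)), -2), 2) = Add(Mul(Mul(-7, Pow(3, -1)), -2), 2) = Add(Mul(Mul(-7, Rational(1, 3)), -2), 2) = Add(Mul(Rational(-7, 3), -2), 2) = Add(Rational(14, 3), 2) = Rational(20, 3) ≈ 6.6667)
Mul(Function('T')(Mul(1, Pow(-2, -1)), 1), s) = Mul(Mul(1, Pow(-2, -1)), Rational(20, 3)) = Mul(Mul(1, Rational(-1, 2)), Rational(20, 3)) = Mul(Rational(-1, 2), Rational(20, 3)) = Rational(-10, 3)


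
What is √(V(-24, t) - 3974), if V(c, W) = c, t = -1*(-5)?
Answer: I*√3998 ≈ 63.23*I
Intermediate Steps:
t = 5
√(V(-24, t) - 3974) = √(-24 - 3974) = √(-3998) = I*√3998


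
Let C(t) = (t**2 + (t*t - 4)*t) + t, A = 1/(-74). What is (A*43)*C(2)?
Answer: -129/37 ≈ -3.4865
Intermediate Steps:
A = -1/74 ≈ -0.013514
C(t) = t + t**2 + t*(-4 + t**2) (C(t) = (t**2 + (t**2 - 4)*t) + t = (t**2 + (-4 + t**2)*t) + t = (t**2 + t*(-4 + t**2)) + t = t + t**2 + t*(-4 + t**2))
(A*43)*C(2) = (-1/74*43)*(2*(-3 + 2 + 2**2)) = -43*(-3 + 2 + 4)/37 = -43*3/37 = -43/74*6 = -129/37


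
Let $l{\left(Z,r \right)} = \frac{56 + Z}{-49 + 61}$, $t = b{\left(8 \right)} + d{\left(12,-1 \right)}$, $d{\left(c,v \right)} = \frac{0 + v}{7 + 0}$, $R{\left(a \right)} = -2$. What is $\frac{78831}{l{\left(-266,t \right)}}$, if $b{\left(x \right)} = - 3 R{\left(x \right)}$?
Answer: $- \frac{157662}{35} \approx -4504.6$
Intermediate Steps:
$d{\left(c,v \right)} = \frac{v}{7}$
$b{\left(x \right)} = 6$ ($b{\left(x \right)} = \left(-3\right) \left(-2\right) = 6$)
$t = \frac{41}{7}$ ($t = 6 + \frac{1}{7} \left(-1\right) = 6 - \frac{1}{7} = \frac{41}{7} \approx 5.8571$)
$l{\left(Z,r \right)} = \frac{14}{3} + \frac{Z}{12}$ ($l{\left(Z,r \right)} = \frac{56 + Z}{12} = \left(56 + Z\right) \frac{1}{12} = \frac{14}{3} + \frac{Z}{12}$)
$\frac{78831}{l{\left(-266,t \right)}} = \frac{78831}{\frac{14}{3} + \frac{1}{12} \left(-266\right)} = \frac{78831}{\frac{14}{3} - \frac{133}{6}} = \frac{78831}{- \frac{35}{2}} = 78831 \left(- \frac{2}{35}\right) = - \frac{157662}{35}$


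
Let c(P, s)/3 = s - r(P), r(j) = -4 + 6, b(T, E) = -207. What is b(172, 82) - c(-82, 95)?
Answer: -486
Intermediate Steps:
r(j) = 2
c(P, s) = -6 + 3*s (c(P, s) = 3*(s - 1*2) = 3*(s - 2) = 3*(-2 + s) = -6 + 3*s)
b(172, 82) - c(-82, 95) = -207 - (-6 + 3*95) = -207 - (-6 + 285) = -207 - 1*279 = -207 - 279 = -486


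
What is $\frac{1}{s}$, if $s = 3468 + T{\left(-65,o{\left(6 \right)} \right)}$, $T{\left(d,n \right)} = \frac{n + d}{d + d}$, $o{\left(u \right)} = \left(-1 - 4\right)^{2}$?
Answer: $\frac{13}{45088} \approx 0.00028832$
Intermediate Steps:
$o{\left(u \right)} = 25$ ($o{\left(u \right)} = \left(-5\right)^{2} = 25$)
$T{\left(d,n \right)} = \frac{d + n}{2 d}$
$s = \frac{45088}{13}$ ($s = 3468 + \frac{-65 + 25}{2 \left(-65\right)} = 3468 + \frac{1}{2} \left(- \frac{1}{65}\right) \left(-40\right) = 3468 + \frac{4}{13} = \frac{45088}{13} \approx 3468.3$)
$\frac{1}{s} = \frac{1}{\frac{45088}{13}} = \frac{13}{45088}$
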